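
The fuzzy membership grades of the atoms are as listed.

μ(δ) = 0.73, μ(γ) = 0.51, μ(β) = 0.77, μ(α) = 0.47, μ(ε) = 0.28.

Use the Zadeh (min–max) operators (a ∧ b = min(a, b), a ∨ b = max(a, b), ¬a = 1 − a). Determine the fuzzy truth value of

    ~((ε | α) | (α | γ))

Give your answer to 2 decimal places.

ε | α = max(a, b) on (0.28, 0.47) = 0.47
α | γ = max(a, b) on (0.47, 0.51) = 0.51
(ε | α) | (α | γ) = max(a, b) on (0.47, 0.51) = 0.51
~((ε | α) | (α | γ)) = 1 − 0.51 = 0.49

0.49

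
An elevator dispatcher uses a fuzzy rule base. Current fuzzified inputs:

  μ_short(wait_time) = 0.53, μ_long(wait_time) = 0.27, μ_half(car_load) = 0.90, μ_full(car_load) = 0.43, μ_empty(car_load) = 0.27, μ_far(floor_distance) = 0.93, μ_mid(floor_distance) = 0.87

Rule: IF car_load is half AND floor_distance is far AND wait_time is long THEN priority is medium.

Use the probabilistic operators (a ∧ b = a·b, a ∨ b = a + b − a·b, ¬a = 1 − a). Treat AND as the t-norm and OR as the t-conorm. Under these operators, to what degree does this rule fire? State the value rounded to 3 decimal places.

0.226

firing strength: half=0.90, far=0.93, long=0.27; AND[a·b] → w = 0.2260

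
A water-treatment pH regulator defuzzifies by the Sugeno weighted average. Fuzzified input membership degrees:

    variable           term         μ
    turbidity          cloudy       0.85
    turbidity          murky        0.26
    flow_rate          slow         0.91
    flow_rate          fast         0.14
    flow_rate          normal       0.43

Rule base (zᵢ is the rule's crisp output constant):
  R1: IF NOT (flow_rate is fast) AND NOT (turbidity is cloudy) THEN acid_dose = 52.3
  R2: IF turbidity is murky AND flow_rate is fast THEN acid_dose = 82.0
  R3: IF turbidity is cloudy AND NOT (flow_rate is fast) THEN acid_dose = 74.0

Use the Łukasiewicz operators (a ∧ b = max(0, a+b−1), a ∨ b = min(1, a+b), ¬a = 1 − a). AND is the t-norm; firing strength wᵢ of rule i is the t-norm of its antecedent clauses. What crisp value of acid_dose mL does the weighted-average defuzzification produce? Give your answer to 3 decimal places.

R1 (z=52.3): ¬fast=1−0.14=0.86, ¬cloudy=1−0.85=0.15; AND[max(0, a+b−1)] → w = 0.01
R2 (z=82.0): murky=0.26, fast=0.14; AND[max(0, a+b−1)] → w = 0.00
R3 (z=74.0): cloudy=0.85, ¬fast=1−0.14=0.86; AND[max(0, a+b−1)] → w = 0.71
Weighted average = (0.01·52.3 + 0.00·82.0 + 0.71·74.0) / (0.01 + 0.00 + 0.71)
  = 53.0630 / 0.7200 = 73.699

73.699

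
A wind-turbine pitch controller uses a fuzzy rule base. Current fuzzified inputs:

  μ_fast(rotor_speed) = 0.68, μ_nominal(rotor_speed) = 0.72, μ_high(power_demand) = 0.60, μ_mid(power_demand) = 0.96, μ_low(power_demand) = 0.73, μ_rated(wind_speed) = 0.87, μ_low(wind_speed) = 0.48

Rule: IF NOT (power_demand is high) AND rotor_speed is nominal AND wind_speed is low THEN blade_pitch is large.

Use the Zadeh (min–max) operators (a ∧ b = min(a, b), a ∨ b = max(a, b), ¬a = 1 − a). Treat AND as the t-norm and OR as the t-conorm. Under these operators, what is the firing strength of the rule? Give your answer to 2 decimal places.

firing strength: ¬high=1−0.60=0.40, nominal=0.72, low=0.48; AND[min(a, b)] → w = 0.40

0.40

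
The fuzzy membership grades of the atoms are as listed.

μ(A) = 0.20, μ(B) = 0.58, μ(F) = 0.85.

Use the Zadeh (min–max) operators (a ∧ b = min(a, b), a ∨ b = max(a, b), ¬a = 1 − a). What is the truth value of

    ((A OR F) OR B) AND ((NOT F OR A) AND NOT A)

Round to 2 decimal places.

0.20

A OR F = max(a, b) on (0.20, 0.85) = 0.85
(A OR F) OR B = max(a, b) on (0.85, 0.58) = 0.85
NOT F = 1 − 0.85 = 0.15
NOT F OR A = max(a, b) on (0.15, 0.20) = 0.20
NOT A = 1 − 0.20 = 0.80
(NOT F OR A) AND NOT A = min(a, b) on (0.20, 0.80) = 0.20
((A OR F) OR B) AND ((NOT F OR A) AND NOT A) = min(a, b) on (0.85, 0.20) = 0.20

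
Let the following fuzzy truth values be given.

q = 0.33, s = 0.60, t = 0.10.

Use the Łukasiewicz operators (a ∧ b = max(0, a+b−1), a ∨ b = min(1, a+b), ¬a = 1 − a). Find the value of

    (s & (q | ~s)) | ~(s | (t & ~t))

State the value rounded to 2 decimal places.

0.73

~s = 1 − 0.60 = 0.40
q | ~s = min(1, a+b) on (0.33, 0.40) = 0.73
s & (q | ~s) = max(0, a+b−1) on (0.60, 0.73) = 0.33
~t = 1 − 0.10 = 0.90
t & ~t = max(0, a+b−1) on (0.10, 0.90) = 0.00
s | (t & ~t) = min(1, a+b) on (0.60, 0.00) = 0.60
~(s | (t & ~t)) = 1 − 0.60 = 0.40
(s & (q | ~s)) | ~(s | (t & ~t)) = min(1, a+b) on (0.33, 0.40) = 0.73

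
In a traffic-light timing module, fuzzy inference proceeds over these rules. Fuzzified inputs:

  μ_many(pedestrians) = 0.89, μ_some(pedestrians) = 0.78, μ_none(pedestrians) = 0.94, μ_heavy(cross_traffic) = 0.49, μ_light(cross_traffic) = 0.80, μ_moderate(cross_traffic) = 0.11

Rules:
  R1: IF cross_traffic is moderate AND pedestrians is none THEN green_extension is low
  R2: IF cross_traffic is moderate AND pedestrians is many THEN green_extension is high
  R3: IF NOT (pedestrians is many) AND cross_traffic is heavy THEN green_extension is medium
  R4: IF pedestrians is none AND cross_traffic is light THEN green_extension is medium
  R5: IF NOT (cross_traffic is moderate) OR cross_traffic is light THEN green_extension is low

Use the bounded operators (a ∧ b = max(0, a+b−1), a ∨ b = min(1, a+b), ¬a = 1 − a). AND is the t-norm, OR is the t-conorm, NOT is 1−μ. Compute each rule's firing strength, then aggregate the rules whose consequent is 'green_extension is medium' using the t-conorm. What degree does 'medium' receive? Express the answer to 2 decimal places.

0.74

R1: moderate=0.11, none=0.94; AND[max(0, a+b−1)] → w = 0.05
R2: moderate=0.11, many=0.89; AND[max(0, a+b−1)] → w = 0.00
R3: ¬many=1−0.89=0.11, heavy=0.49; AND[max(0, a+b−1)] → w = 0.00
R4: none=0.94, light=0.80; AND[max(0, a+b−1)] → w = 0.74
R5: ¬moderate=1−0.11=0.89, light=0.80; OR[min(1, a+b)] → w = 1.00
Rules with consequent 'medium': {R3, R4} → strengths 0.00, 0.74
Aggregate via t-conorm [min(1, a+b)]: 0.74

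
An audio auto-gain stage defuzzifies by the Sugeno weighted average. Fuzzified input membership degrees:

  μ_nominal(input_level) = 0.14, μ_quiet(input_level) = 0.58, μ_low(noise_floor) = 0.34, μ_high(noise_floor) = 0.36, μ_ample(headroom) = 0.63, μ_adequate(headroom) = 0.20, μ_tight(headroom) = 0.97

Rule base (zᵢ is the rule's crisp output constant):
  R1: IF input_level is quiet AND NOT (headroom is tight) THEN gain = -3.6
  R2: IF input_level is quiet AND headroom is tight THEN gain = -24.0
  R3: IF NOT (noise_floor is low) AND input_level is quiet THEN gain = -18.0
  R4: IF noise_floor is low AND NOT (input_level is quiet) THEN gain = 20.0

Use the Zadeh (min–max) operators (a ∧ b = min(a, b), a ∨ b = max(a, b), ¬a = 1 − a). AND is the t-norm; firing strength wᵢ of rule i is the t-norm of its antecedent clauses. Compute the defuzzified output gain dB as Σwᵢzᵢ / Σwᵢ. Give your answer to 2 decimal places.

R1 (z=-3.6): quiet=0.58, ¬tight=1−0.97=0.03; AND[min(a, b)] → w = 0.03
R2 (z=-24.0): quiet=0.58, tight=0.97; AND[min(a, b)] → w = 0.58
R3 (z=-18.0): ¬low=1−0.34=0.66, quiet=0.58; AND[min(a, b)] → w = 0.58
R4 (z=20.0): low=0.34, ¬quiet=1−0.58=0.42; AND[min(a, b)] → w = 0.34
Weighted average = (0.03·-3.6 + 0.58·-24.0 + 0.58·-18.0 + 0.34·20.0) / (0.03 + 0.58 + 0.58 + 0.34)
  = -17.6680 / 1.5300 = -11.55

-11.55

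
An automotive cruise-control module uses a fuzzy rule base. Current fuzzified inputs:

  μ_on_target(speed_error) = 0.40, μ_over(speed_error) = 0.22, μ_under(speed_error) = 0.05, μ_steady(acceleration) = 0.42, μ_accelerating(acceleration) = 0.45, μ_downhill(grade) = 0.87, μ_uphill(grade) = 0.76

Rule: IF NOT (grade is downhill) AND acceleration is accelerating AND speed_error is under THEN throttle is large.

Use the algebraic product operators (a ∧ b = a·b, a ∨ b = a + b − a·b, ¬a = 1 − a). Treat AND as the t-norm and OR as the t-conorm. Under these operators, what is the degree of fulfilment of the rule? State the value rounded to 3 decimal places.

firing strength: ¬downhill=1−0.87=0.13, accelerating=0.45, under=0.05; AND[a·b] → w = 0.0029

0.003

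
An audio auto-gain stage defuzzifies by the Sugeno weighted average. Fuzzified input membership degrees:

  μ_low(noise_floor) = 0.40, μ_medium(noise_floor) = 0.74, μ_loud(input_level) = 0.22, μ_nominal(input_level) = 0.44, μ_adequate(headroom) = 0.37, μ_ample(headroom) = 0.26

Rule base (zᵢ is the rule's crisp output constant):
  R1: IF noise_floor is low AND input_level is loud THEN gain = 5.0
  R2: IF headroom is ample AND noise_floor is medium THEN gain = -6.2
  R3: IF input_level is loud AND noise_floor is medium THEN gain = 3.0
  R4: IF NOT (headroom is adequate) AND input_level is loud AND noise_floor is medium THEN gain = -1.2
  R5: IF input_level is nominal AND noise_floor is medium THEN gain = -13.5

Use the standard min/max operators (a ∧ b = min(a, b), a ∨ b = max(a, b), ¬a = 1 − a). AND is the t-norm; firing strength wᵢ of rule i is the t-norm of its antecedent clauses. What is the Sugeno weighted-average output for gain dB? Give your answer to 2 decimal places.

-4.45

R1 (z=5.0): low=0.40, loud=0.22; AND[min(a, b)] → w = 0.22
R2 (z=-6.2): ample=0.26, medium=0.74; AND[min(a, b)] → w = 0.26
R3 (z=3.0): loud=0.22, medium=0.74; AND[min(a, b)] → w = 0.22
R4 (z=-1.2): ¬adequate=1−0.37=0.63, loud=0.22, medium=0.74; AND[min(a, b)] → w = 0.22
R5 (z=-13.5): nominal=0.44, medium=0.74; AND[min(a, b)] → w = 0.44
Weighted average = (0.22·5.0 + 0.26·-6.2 + 0.22·3.0 + 0.22·-1.2 + 0.44·-13.5) / (0.22 + 0.26 + 0.22 + 0.22 + 0.44)
  = -6.0560 / 1.3600 = -4.45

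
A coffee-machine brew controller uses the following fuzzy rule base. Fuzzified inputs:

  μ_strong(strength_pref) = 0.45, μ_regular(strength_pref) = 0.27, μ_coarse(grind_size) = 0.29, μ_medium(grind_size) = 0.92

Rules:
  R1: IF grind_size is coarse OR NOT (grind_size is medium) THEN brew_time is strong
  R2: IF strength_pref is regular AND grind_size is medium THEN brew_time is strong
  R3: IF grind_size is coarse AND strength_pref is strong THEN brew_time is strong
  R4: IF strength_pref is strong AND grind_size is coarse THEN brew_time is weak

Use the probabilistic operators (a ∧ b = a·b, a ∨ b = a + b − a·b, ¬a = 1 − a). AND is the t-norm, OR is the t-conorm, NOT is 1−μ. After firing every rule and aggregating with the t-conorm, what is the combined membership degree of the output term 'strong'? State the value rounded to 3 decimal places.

R1: coarse=0.29, ¬medium=1−0.92=0.08; OR[a + b − a·b] → w = 0.3468
R2: regular=0.27, medium=0.92; AND[a·b] → w = 0.2484
R3: coarse=0.29, strong=0.45; AND[a·b] → w = 0.1305
R4: strong=0.45, coarse=0.29; AND[a·b] → w = 0.1305
Rules with consequent 'strong': {R1, R2, R3} → strengths 0.3468, 0.2484, 0.1305
Aggregate via t-conorm [a + b − a·b]: 0.5731

0.573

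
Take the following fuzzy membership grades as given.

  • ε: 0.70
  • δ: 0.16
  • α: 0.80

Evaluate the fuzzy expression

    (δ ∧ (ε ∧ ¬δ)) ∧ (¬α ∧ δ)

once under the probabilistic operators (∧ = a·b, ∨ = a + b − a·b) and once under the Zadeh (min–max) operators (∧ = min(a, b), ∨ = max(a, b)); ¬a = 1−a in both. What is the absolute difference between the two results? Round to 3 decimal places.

0.157

Under probabilistic:
  ¬δ = 1 − 0.1600 = 0.8400
  ε ∧ ¬δ = a·b on (0.7000, 0.8400) = 0.5880
  δ ∧ (ε ∧ ¬δ) = a·b on (0.1600, 0.5880) = 0.0941
  ¬α = 1 − 0.8000 = 0.2000
  ¬α ∧ δ = a·b on (0.2000, 0.1600) = 0.0320
  (δ ∧ (ε ∧ ¬δ)) ∧ (¬α ∧ δ) = a·b on (0.0941, 0.0320) = 0.0030
  → value = 0.0030
Under Zadeh (min–max):
  ¬δ = 1 − 0.16 = 0.84
  ε ∧ ¬δ = min(a, b) on (0.70, 0.84) = 0.70
  δ ∧ (ε ∧ ¬δ) = min(a, b) on (0.16, 0.70) = 0.16
  ¬α = 1 − 0.80 = 0.20
  ¬α ∧ δ = min(a, b) on (0.20, 0.16) = 0.16
  (δ ∧ (ε ∧ ¬δ)) ∧ (¬α ∧ δ) = min(a, b) on (0.16, 0.16) = 0.16
  → value = 0.1600
|0.0030 − 0.1600| = 0.157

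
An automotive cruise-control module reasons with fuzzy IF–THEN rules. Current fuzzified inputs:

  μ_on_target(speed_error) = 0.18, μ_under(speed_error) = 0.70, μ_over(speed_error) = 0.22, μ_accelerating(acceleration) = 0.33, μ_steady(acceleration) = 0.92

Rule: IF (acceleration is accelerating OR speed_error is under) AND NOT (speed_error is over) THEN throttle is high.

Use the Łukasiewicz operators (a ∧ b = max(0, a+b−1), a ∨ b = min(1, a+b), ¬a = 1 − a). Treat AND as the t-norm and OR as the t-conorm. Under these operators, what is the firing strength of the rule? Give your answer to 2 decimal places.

firing strength: (accelerating=0.33 OR under=0.70) = 1.00; AND[max(0, a+b−1)] with ¬over=1−0.22=0.78 → w = 0.78

0.78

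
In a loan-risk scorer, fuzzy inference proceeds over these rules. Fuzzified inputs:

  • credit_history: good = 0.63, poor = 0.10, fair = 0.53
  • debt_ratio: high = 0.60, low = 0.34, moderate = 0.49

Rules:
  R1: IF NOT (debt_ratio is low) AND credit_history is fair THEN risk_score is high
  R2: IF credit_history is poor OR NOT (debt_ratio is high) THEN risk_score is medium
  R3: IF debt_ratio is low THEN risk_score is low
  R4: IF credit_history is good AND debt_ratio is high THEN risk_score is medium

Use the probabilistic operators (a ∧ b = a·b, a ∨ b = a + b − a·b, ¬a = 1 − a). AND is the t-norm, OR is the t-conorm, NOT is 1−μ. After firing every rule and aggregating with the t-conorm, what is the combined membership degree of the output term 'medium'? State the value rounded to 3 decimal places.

R1: ¬low=1−0.34=0.66, fair=0.53; AND[a·b] → w = 0.3498
R2: poor=0.10, ¬high=1−0.60=0.40; OR[a + b − a·b] → w = 0.4600
R3: low=0.34 → w = 0.3400
R4: good=0.63, high=0.60; AND[a·b] → w = 0.3780
Rules with consequent 'medium': {R2, R4} → strengths 0.4600, 0.3780
Aggregate via t-conorm [a + b − a·b]: 0.6641

0.664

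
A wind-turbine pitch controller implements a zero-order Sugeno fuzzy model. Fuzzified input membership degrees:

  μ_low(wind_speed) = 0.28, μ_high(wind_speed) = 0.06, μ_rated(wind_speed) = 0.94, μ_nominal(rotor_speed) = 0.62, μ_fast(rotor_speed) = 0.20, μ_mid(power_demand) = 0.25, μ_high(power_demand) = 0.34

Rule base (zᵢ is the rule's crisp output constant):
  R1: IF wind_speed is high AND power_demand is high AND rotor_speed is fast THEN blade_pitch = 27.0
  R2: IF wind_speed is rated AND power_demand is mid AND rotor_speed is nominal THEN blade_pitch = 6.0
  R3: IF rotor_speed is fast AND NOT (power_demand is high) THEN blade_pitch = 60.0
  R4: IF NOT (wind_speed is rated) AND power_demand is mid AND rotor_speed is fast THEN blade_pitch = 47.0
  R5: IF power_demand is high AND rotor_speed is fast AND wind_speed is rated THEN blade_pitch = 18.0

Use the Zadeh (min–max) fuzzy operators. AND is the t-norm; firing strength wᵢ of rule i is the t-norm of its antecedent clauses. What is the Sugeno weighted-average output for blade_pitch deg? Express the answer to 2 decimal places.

27.97

R1 (z=27.0): high=0.06, high=0.34, fast=0.20; AND[min(a, b)] → w = 0.06
R2 (z=6.0): rated=0.94, mid=0.25, nominal=0.62; AND[min(a, b)] → w = 0.25
R3 (z=60.0): fast=0.20, ¬high=1−0.34=0.66; AND[min(a, b)] → w = 0.20
R4 (z=47.0): ¬rated=1−0.94=0.06, mid=0.25, fast=0.20; AND[min(a, b)] → w = 0.06
R5 (z=18.0): high=0.34, fast=0.20, rated=0.94; AND[min(a, b)] → w = 0.20
Weighted average = (0.06·27.0 + 0.25·6.0 + 0.20·60.0 + 0.06·47.0 + 0.20·18.0) / (0.06 + 0.25 + 0.20 + 0.06 + 0.20)
  = 21.5400 / 0.7700 = 27.97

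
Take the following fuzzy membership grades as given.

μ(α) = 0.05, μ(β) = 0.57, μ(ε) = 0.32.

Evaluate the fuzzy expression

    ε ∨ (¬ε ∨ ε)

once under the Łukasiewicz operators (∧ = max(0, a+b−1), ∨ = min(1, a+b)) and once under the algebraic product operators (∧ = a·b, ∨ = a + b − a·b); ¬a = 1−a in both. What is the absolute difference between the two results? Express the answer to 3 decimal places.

0.148

Under Łukasiewicz:
  ¬ε = 1 − 0.32 = 0.68
  ¬ε ∨ ε = min(1, a+b) on (0.68, 0.32) = 1.00
  ε ∨ (¬ε ∨ ε) = min(1, a+b) on (0.32, 1.00) = 1.00
  → value = 1.0000
Under algebraic product:
  ¬ε = 1 − 0.3200 = 0.6800
  ¬ε ∨ ε = a + b − a·b on (0.6800, 0.3200) = 0.7824
  ε ∨ (¬ε ∨ ε) = a + b − a·b on (0.3200, 0.7824) = 0.8520
  → value = 0.8520
|1.0000 − 0.8520| = 0.148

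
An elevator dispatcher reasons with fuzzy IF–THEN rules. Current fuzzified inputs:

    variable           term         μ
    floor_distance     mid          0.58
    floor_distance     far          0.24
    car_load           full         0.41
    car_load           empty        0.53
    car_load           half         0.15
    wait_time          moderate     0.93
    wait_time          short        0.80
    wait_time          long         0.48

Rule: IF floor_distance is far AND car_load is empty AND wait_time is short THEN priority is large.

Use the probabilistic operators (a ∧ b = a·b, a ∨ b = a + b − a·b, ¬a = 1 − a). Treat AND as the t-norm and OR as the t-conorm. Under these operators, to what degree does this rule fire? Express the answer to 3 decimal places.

0.102

firing strength: far=0.24, empty=0.53, short=0.80; AND[a·b] → w = 0.1018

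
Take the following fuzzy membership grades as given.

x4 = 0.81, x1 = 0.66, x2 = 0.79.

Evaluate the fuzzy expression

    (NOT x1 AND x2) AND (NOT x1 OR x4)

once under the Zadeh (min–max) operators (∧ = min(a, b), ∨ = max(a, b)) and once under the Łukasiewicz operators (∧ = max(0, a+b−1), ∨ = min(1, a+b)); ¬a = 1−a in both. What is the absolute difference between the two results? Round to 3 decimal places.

0.210

Under Zadeh (min–max):
  NOT x1 = 1 − 0.66 = 0.34
  NOT x1 AND x2 = min(a, b) on (0.34, 0.79) = 0.34
  NOT x1 = 1 − 0.66 = 0.34
  NOT x1 OR x4 = max(a, b) on (0.34, 0.81) = 0.81
  (NOT x1 AND x2) AND (NOT x1 OR x4) = min(a, b) on (0.34, 0.81) = 0.34
  → value = 0.3400
Under Łukasiewicz:
  NOT x1 = 1 − 0.66 = 0.34
  NOT x1 AND x2 = max(0, a+b−1) on (0.34, 0.79) = 0.13
  NOT x1 = 1 − 0.66 = 0.34
  NOT x1 OR x4 = min(1, a+b) on (0.34, 0.81) = 1.00
  (NOT x1 AND x2) AND (NOT x1 OR x4) = max(0, a+b−1) on (0.13, 1.00) = 0.13
  → value = 0.1300
|0.3400 − 0.1300| = 0.210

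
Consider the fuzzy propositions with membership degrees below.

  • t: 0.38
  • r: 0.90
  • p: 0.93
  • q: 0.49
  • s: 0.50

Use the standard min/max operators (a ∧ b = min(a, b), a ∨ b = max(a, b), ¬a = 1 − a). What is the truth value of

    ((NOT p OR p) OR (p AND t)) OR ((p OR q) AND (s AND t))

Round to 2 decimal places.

0.93

NOT p = 1 − 0.93 = 0.07
NOT p OR p = max(a, b) on (0.07, 0.93) = 0.93
p AND t = min(a, b) on (0.93, 0.38) = 0.38
(NOT p OR p) OR (p AND t) = max(a, b) on (0.93, 0.38) = 0.93
p OR q = max(a, b) on (0.93, 0.49) = 0.93
s AND t = min(a, b) on (0.50, 0.38) = 0.38
(p OR q) AND (s AND t) = min(a, b) on (0.93, 0.38) = 0.38
((NOT p OR p) OR (p AND t)) OR ((p OR q) AND (s AND t)) = max(a, b) on (0.93, 0.38) = 0.93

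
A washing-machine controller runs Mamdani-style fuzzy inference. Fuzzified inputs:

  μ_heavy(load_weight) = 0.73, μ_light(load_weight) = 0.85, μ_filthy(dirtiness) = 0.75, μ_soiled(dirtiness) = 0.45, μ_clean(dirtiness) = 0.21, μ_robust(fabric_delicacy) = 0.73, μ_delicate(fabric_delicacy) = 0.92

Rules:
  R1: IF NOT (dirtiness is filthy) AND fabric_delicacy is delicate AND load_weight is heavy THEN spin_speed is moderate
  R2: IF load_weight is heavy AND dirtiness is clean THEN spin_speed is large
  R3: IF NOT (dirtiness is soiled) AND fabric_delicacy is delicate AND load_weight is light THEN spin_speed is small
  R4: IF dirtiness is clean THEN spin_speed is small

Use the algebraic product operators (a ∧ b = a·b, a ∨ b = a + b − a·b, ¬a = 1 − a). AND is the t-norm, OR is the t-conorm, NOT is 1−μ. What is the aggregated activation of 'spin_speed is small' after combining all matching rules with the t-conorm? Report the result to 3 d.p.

0.550

R1: ¬filthy=1−0.75=0.25, delicate=0.92, heavy=0.73; AND[a·b] → w = 0.1679
R2: heavy=0.73, clean=0.21; AND[a·b] → w = 0.1533
R3: ¬soiled=1−0.45=0.55, delicate=0.92, light=0.85; AND[a·b] → w = 0.4301
R4: clean=0.21 → w = 0.2100
Rules with consequent 'small': {R3, R4} → strengths 0.4301, 0.2100
Aggregate via t-conorm [a + b − a·b]: 0.5498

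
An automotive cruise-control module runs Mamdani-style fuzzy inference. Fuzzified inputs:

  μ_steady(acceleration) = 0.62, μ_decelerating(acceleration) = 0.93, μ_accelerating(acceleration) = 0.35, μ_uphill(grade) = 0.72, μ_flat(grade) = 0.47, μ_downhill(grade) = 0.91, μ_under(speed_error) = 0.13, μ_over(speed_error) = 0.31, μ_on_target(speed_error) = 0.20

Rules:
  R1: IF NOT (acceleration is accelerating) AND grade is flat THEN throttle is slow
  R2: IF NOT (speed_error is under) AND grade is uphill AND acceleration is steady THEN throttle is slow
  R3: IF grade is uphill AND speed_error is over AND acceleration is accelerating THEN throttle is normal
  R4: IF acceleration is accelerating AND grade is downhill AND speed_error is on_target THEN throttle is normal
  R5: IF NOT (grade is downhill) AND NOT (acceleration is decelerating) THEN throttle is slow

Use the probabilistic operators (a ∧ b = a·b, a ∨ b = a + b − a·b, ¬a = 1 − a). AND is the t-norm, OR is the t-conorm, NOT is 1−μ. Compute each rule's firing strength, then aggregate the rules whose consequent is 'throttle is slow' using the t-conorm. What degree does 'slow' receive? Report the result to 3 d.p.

R1: ¬accelerating=1−0.35=0.65, flat=0.47; AND[a·b] → w = 0.3055
R2: ¬under=1−0.13=0.87, uphill=0.72, steady=0.62; AND[a·b] → w = 0.3884
R3: uphill=0.72, over=0.31, accelerating=0.35; AND[a·b] → w = 0.0781
R4: accelerating=0.35, downhill=0.91, on_target=0.20; AND[a·b] → w = 0.0637
R5: ¬downhill=1−0.91=0.09, ¬decelerating=1−0.93=0.07; AND[a·b] → w = 0.0063
Rules with consequent 'slow': {R1, R2, R5} → strengths 0.3055, 0.3884, 0.0063
Aggregate via t-conorm [a + b − a·b]: 0.5779

0.578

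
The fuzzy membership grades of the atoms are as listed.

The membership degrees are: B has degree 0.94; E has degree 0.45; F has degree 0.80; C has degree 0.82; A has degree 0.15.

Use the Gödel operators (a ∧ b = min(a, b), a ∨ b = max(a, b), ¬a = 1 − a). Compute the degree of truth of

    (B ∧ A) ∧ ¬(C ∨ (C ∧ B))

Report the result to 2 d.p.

0.15

B ∧ A = min(a, b) on (0.94, 0.15) = 0.15
C ∧ B = min(a, b) on (0.82, 0.94) = 0.82
C ∨ (C ∧ B) = max(a, b) on (0.82, 0.82) = 0.82
¬(C ∨ (C ∧ B)) = 1 − 0.82 = 0.18
(B ∧ A) ∧ ¬(C ∨ (C ∧ B)) = min(a, b) on (0.15, 0.18) = 0.15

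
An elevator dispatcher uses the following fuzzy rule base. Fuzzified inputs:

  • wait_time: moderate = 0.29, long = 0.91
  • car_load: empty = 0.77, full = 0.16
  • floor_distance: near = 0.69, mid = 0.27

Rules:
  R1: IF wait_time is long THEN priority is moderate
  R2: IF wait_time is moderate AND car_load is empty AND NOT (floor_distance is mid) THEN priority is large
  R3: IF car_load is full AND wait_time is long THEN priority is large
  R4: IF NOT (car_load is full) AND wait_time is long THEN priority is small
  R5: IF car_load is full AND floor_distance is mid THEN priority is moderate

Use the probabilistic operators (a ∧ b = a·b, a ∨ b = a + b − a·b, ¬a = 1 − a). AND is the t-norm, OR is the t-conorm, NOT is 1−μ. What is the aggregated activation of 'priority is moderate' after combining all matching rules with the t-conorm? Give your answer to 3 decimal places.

0.914

R1: long=0.91 → w = 0.9100
R2: moderate=0.29, empty=0.77, ¬mid=1−0.27=0.73; AND[a·b] → w = 0.1630
R3: full=0.16, long=0.91; AND[a·b] → w = 0.1456
R4: ¬full=1−0.16=0.84, long=0.91; AND[a·b] → w = 0.7644
R5: full=0.16, mid=0.27; AND[a·b] → w = 0.0432
Rules with consequent 'moderate': {R1, R5} → strengths 0.9100, 0.0432
Aggregate via t-conorm [a + b − a·b]: 0.9139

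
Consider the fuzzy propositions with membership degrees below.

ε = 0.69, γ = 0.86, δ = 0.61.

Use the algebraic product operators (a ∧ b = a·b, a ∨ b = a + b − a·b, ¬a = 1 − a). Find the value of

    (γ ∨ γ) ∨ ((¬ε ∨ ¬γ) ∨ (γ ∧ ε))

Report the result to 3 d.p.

γ ∨ γ = a + b − a·b on (0.8600, 0.8600) = 0.9804
¬ε = 1 − 0.6900 = 0.3100
¬γ = 1 − 0.8600 = 0.1400
¬ε ∨ ¬γ = a + b − a·b on (0.3100, 0.1400) = 0.4066
γ ∧ ε = a·b on (0.8600, 0.6900) = 0.5934
(¬ε ∨ ¬γ) ∨ (γ ∧ ε) = a + b − a·b on (0.4066, 0.5934) = 0.7587
(γ ∨ γ) ∨ ((¬ε ∨ ¬γ) ∨ (γ ∧ ε)) = a + b − a·b on (0.9804, 0.7587) = 0.9953

0.995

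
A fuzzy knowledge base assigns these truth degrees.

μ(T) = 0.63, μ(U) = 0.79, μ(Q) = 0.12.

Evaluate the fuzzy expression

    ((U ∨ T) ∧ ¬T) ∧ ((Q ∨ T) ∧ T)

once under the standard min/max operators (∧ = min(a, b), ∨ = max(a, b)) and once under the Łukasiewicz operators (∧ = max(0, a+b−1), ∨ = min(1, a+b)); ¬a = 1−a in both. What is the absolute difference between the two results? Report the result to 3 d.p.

0.370

Under standard min/max:
  U ∨ T = max(a, b) on (0.79, 0.63) = 0.79
  ¬T = 1 − 0.63 = 0.37
  (U ∨ T) ∧ ¬T = min(a, b) on (0.79, 0.37) = 0.37
  Q ∨ T = max(a, b) on (0.12, 0.63) = 0.63
  (Q ∨ T) ∧ T = min(a, b) on (0.63, 0.63) = 0.63
  ((U ∨ T) ∧ ¬T) ∧ ((Q ∨ T) ∧ T) = min(a, b) on (0.37, 0.63) = 0.37
  → value = 0.3700
Under Łukasiewicz:
  U ∨ T = min(1, a+b) on (0.79, 0.63) = 1.00
  ¬T = 1 − 0.63 = 0.37
  (U ∨ T) ∧ ¬T = max(0, a+b−1) on (1.00, 0.37) = 0.37
  Q ∨ T = min(1, a+b) on (0.12, 0.63) = 0.75
  (Q ∨ T) ∧ T = max(0, a+b−1) on (0.75, 0.63) = 0.38
  ((U ∨ T) ∧ ¬T) ∧ ((Q ∨ T) ∧ T) = max(0, a+b−1) on (0.37, 0.38) = 0.00
  → value = 0.0000
|0.3700 − 0.0000| = 0.370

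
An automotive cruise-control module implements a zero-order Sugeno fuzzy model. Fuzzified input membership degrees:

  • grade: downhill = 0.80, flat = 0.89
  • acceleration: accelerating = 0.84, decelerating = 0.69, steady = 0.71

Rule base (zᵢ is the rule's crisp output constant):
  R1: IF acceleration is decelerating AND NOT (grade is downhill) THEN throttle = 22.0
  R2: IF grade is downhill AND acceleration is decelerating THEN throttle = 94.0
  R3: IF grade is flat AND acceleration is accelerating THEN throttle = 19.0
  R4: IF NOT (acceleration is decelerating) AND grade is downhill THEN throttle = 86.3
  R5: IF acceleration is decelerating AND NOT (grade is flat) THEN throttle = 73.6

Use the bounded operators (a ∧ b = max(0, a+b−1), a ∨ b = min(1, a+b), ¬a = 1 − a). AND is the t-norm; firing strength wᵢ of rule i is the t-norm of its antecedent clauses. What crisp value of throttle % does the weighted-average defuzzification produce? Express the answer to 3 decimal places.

52.198

R1 (z=22.0): decelerating=0.69, ¬downhill=1−0.80=0.20; AND[max(0, a+b−1)] → w = 0.00
R2 (z=94.0): downhill=0.80, decelerating=0.69; AND[max(0, a+b−1)] → w = 0.49
R3 (z=19.0): flat=0.89, accelerating=0.84; AND[max(0, a+b−1)] → w = 0.73
R4 (z=86.3): ¬decelerating=1−0.69=0.31, downhill=0.80; AND[max(0, a+b−1)] → w = 0.11
R5 (z=73.6): decelerating=0.69, ¬flat=1−0.89=0.11; AND[max(0, a+b−1)] → w = 0.00
Weighted average = (0.00·22.0 + 0.49·94.0 + 0.73·19.0 + 0.11·86.3 + 0.00·73.6) / (0.00 + 0.49 + 0.73 + 0.11 + 0.00)
  = 69.4230 / 1.3300 = 52.198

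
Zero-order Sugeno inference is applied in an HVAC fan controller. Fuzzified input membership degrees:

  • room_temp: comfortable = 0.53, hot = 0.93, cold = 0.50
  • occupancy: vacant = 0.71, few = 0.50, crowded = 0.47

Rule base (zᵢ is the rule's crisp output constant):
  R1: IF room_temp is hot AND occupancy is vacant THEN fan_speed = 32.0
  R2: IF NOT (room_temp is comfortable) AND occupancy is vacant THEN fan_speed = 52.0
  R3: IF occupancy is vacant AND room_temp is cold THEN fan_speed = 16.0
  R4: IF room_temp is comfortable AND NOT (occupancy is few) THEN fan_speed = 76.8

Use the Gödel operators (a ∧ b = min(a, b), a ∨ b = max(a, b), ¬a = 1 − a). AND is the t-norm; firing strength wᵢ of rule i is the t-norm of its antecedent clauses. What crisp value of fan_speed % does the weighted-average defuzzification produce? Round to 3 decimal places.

42.917

R1 (z=32.0): hot=0.93, vacant=0.71; AND[min(a, b)] → w = 0.71
R2 (z=52.0): ¬comfortable=1−0.53=0.47, vacant=0.71; AND[min(a, b)] → w = 0.47
R3 (z=16.0): vacant=0.71, cold=0.50; AND[min(a, b)] → w = 0.50
R4 (z=76.8): comfortable=0.53, ¬few=1−0.50=0.50; AND[min(a, b)] → w = 0.50
Weighted average = (0.71·32.0 + 0.47·52.0 + 0.50·16.0 + 0.50·76.8) / (0.71 + 0.47 + 0.50 + 0.50)
  = 93.5600 / 2.1800 = 42.917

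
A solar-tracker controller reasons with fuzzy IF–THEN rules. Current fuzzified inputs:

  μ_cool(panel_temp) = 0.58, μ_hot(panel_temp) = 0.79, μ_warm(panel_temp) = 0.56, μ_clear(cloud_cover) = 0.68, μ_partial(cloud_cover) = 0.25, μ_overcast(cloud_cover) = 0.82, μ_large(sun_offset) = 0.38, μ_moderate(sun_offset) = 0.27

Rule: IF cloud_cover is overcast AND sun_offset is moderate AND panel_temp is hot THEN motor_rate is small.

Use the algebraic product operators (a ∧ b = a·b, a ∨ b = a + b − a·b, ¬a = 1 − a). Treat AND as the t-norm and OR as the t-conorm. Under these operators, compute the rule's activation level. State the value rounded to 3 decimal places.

0.175

firing strength: overcast=0.82, moderate=0.27, hot=0.79; AND[a·b] → w = 0.1749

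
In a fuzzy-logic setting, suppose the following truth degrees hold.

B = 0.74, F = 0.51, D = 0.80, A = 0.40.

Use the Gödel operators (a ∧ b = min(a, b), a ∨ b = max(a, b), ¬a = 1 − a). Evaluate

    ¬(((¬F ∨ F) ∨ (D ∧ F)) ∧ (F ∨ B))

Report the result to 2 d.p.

0.49

¬F = 1 − 0.51 = 0.49
¬F ∨ F = max(a, b) on (0.49, 0.51) = 0.51
D ∧ F = min(a, b) on (0.80, 0.51) = 0.51
(¬F ∨ F) ∨ (D ∧ F) = max(a, b) on (0.51, 0.51) = 0.51
F ∨ B = max(a, b) on (0.51, 0.74) = 0.74
((¬F ∨ F) ∨ (D ∧ F)) ∧ (F ∨ B) = min(a, b) on (0.51, 0.74) = 0.51
¬(((¬F ∨ F) ∨ (D ∧ F)) ∧ (F ∨ B)) = 1 − 0.51 = 0.49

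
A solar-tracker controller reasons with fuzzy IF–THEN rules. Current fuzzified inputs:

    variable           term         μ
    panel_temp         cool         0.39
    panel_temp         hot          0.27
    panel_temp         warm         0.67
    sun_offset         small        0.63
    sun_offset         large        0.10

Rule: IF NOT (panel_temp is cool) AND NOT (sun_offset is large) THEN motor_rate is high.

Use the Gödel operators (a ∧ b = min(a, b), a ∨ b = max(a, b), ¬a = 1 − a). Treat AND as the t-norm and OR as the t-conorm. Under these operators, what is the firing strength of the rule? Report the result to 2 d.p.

0.61

firing strength: ¬cool=1−0.39=0.61, ¬large=1−0.10=0.90; AND[min(a, b)] → w = 0.61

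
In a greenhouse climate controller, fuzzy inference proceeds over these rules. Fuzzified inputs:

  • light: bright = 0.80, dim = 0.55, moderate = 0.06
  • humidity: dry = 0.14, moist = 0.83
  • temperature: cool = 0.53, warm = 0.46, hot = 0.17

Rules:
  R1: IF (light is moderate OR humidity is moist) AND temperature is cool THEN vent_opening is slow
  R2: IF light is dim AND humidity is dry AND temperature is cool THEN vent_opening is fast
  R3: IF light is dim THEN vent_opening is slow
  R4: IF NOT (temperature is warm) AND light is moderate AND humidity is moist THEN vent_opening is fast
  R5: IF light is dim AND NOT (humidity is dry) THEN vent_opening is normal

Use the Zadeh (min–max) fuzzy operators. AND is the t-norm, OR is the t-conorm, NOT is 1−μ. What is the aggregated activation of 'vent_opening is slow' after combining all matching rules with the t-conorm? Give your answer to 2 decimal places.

0.55

R1: (moderate=0.06 OR moist=0.83) = 0.83; AND[min(a, b)] with cool=0.53 → w = 0.53
R2: dim=0.55, dry=0.14, cool=0.53; AND[min(a, b)] → w = 0.14
R3: dim=0.55 → w = 0.55
R4: ¬warm=1−0.46=0.54, moderate=0.06, moist=0.83; AND[min(a, b)] → w = 0.06
R5: dim=0.55, ¬dry=1−0.14=0.86; AND[min(a, b)] → w = 0.55
Rules with consequent 'slow': {R1, R3} → strengths 0.53, 0.55
Aggregate via t-conorm [max(a, b)]: 0.55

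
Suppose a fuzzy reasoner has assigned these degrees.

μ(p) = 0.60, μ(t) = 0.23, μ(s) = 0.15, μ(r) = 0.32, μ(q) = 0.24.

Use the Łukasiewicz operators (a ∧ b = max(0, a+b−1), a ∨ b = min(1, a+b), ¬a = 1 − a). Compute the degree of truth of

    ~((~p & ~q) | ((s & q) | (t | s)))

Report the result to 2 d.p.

~p = 1 − 0.60 = 0.40
~q = 1 − 0.24 = 0.76
~p & ~q = max(0, a+b−1) on (0.40, 0.76) = 0.16
s & q = max(0, a+b−1) on (0.15, 0.24) = 0.00
t | s = min(1, a+b) on (0.23, 0.15) = 0.38
(s & q) | (t | s) = min(1, a+b) on (0.00, 0.38) = 0.38
(~p & ~q) | ((s & q) | (t | s)) = min(1, a+b) on (0.16, 0.38) = 0.54
~((~p & ~q) | ((s & q) | (t | s))) = 1 − 0.54 = 0.46

0.46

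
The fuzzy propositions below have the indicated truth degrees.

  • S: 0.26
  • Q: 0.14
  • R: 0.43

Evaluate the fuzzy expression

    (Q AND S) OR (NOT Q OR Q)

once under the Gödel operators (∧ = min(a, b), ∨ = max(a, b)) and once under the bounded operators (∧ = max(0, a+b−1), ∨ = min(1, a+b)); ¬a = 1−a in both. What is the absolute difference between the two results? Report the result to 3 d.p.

0.140

Under Gödel:
  Q AND S = min(a, b) on (0.14, 0.26) = 0.14
  NOT Q = 1 − 0.14 = 0.86
  NOT Q OR Q = max(a, b) on (0.86, 0.14) = 0.86
  (Q AND S) OR (NOT Q OR Q) = max(a, b) on (0.14, 0.86) = 0.86
  → value = 0.8600
Under bounded:
  Q AND S = max(0, a+b−1) on (0.14, 0.26) = 0.00
  NOT Q = 1 − 0.14 = 0.86
  NOT Q OR Q = min(1, a+b) on (0.86, 0.14) = 1.00
  (Q AND S) OR (NOT Q OR Q) = min(1, a+b) on (0.00, 1.00) = 1.00
  → value = 1.0000
|0.8600 − 1.0000| = 0.140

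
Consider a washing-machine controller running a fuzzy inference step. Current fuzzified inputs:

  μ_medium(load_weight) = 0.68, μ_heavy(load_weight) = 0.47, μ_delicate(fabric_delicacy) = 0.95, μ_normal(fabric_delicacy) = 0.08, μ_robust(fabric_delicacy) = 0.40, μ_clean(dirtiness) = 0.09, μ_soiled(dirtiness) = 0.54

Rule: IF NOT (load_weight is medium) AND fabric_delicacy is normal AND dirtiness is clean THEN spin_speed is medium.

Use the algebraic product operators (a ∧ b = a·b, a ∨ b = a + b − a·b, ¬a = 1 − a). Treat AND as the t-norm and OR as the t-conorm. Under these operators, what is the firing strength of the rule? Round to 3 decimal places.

firing strength: ¬medium=1−0.68=0.32, normal=0.08, clean=0.09; AND[a·b] → w = 0.0023

0.002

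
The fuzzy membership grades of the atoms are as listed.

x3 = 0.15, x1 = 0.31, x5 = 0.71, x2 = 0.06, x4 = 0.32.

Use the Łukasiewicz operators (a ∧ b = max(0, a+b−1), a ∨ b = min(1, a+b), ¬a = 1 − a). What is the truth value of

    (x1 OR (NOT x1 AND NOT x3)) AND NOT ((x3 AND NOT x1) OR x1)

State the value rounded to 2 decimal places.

0.54

NOT x1 = 1 − 0.31 = 0.69
NOT x3 = 1 − 0.15 = 0.85
NOT x1 AND NOT x3 = max(0, a+b−1) on (0.69, 0.85) = 0.54
x1 OR (NOT x1 AND NOT x3) = min(1, a+b) on (0.31, 0.54) = 0.85
NOT x1 = 1 − 0.31 = 0.69
x3 AND NOT x1 = max(0, a+b−1) on (0.15, 0.69) = 0.00
(x3 AND NOT x1) OR x1 = min(1, a+b) on (0.00, 0.31) = 0.31
NOT ((x3 AND NOT x1) OR x1) = 1 − 0.31 = 0.69
(x1 OR (NOT x1 AND NOT x3)) AND NOT ((x3 AND NOT x1) OR x1) = max(0, a+b−1) on (0.85, 0.69) = 0.54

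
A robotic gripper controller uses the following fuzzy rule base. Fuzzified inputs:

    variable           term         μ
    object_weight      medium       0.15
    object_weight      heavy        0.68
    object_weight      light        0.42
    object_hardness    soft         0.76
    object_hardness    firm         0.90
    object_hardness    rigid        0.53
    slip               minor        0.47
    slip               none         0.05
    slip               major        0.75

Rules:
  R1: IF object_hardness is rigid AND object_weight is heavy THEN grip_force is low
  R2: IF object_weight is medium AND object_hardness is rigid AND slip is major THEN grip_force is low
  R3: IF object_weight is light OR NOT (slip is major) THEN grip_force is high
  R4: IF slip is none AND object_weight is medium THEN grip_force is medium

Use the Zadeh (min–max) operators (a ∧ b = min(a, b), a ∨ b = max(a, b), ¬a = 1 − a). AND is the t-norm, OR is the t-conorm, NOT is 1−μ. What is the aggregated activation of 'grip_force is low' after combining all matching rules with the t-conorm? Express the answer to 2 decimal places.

0.53

R1: rigid=0.53, heavy=0.68; AND[min(a, b)] → w = 0.53
R2: medium=0.15, rigid=0.53, major=0.75; AND[min(a, b)] → w = 0.15
R3: light=0.42, ¬major=1−0.75=0.25; OR[max(a, b)] → w = 0.42
R4: none=0.05, medium=0.15; AND[min(a, b)] → w = 0.05
Rules with consequent 'low': {R1, R2} → strengths 0.53, 0.15
Aggregate via t-conorm [max(a, b)]: 0.53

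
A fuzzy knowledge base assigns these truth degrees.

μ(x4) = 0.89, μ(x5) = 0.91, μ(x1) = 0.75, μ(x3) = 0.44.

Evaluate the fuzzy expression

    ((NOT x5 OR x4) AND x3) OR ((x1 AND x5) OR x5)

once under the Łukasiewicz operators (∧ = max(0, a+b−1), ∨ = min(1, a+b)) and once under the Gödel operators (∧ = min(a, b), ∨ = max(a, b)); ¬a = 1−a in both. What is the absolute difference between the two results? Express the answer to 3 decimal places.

Under Łukasiewicz:
  NOT x5 = 1 − 0.91 = 0.09
  NOT x5 OR x4 = min(1, a+b) on (0.09, 0.89) = 0.98
  (NOT x5 OR x4) AND x3 = max(0, a+b−1) on (0.98, 0.44) = 0.42
  x1 AND x5 = max(0, a+b−1) on (0.75, 0.91) = 0.66
  (x1 AND x5) OR x5 = min(1, a+b) on (0.66, 0.91) = 1.00
  ((NOT x5 OR x4) AND x3) OR ((x1 AND x5) OR x5) = min(1, a+b) on (0.42, 1.00) = 1.00
  → value = 1.0000
Under Gödel:
  NOT x5 = 1 − 0.91 = 0.09
  NOT x5 OR x4 = max(a, b) on (0.09, 0.89) = 0.89
  (NOT x5 OR x4) AND x3 = min(a, b) on (0.89, 0.44) = 0.44
  x1 AND x5 = min(a, b) on (0.75, 0.91) = 0.75
  (x1 AND x5) OR x5 = max(a, b) on (0.75, 0.91) = 0.91
  ((NOT x5 OR x4) AND x3) OR ((x1 AND x5) OR x5) = max(a, b) on (0.44, 0.91) = 0.91
  → value = 0.9100
|1.0000 − 0.9100| = 0.090

0.090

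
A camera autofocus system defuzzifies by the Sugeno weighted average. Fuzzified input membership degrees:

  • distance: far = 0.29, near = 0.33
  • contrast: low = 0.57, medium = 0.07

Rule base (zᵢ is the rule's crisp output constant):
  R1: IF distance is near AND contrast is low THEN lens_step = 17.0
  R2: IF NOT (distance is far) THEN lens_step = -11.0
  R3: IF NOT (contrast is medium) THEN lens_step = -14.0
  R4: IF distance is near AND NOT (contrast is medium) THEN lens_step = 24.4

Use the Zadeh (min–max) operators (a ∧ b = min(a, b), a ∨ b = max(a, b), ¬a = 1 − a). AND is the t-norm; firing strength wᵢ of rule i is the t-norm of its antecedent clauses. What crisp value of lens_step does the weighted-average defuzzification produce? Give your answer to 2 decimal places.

R1 (z=17.0): near=0.33, low=0.57; AND[min(a, b)] → w = 0.33
R2 (z=-11.0): ¬far=1−0.29=0.71 → w = 0.71
R3 (z=-14.0): ¬medium=1−0.07=0.93 → w = 0.93
R4 (z=24.4): near=0.33, ¬medium=1−0.07=0.93; AND[min(a, b)] → w = 0.33
Weighted average = (0.33·17.0 + 0.71·-11.0 + 0.93·-14.0 + 0.33·24.4) / (0.33 + 0.71 + 0.93 + 0.33)
  = -7.1680 / 2.3000 = -3.12

-3.12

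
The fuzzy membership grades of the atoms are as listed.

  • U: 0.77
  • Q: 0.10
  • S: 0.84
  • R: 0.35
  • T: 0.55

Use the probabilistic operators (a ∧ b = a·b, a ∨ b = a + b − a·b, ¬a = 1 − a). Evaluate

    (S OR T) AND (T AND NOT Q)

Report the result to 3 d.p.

0.459

S OR T = a + b − a·b on (0.8400, 0.5500) = 0.9280
NOT Q = 1 − 0.1000 = 0.9000
T AND NOT Q = a·b on (0.5500, 0.9000) = 0.4950
(S OR T) AND (T AND NOT Q) = a·b on (0.9280, 0.4950) = 0.4594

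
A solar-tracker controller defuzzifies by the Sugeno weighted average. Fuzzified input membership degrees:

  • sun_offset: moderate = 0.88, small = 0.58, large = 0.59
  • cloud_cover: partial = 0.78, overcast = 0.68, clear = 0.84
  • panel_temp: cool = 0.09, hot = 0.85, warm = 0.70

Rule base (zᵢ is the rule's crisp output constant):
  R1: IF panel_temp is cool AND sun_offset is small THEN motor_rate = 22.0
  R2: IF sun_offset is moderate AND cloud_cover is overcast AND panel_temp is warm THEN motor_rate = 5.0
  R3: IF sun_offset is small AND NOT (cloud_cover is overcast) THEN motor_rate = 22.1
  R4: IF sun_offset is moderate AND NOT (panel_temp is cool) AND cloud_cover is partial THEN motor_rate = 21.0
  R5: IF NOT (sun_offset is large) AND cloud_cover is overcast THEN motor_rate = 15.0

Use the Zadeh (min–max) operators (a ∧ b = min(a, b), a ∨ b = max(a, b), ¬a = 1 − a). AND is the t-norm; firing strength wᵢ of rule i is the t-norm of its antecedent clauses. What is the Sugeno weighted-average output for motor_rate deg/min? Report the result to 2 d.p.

15.34

R1 (z=22.0): cool=0.09, small=0.58; AND[min(a, b)] → w = 0.09
R2 (z=5.0): moderate=0.88, overcast=0.68, warm=0.70; AND[min(a, b)] → w = 0.68
R3 (z=22.1): small=0.58, ¬overcast=1−0.68=0.32; AND[min(a, b)] → w = 0.32
R4 (z=21.0): moderate=0.88, ¬cool=1−0.09=0.91, partial=0.78; AND[min(a, b)] → w = 0.78
R5 (z=15.0): ¬large=1−0.59=0.41, overcast=0.68; AND[min(a, b)] → w = 0.41
Weighted average = (0.09·22.0 + 0.68·5.0 + 0.32·22.1 + 0.78·21.0 + 0.41·15.0) / (0.09 + 0.68 + 0.32 + 0.78 + 0.41)
  = 34.9820 / 2.2800 = 15.34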